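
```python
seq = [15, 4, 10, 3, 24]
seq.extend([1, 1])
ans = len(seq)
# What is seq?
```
Trace:
  seq=[15, 4, 10, 3, 24]
  seq=[15, 4, 10, 3, 24, 1, 1]
  seq=[15, 4, 10, 3, 24, 1, 1], ans=7

Final answer: [15, 4, 10, 3, 24, 1, 1]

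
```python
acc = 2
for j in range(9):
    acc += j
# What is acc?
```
Trace:
  acc=2
  acc=2, j=0
  acc=3, j=1
  acc=5, j=2
  acc=8, j=3
  acc=12, j=4
  acc=17, j=5
  acc=23, j=6
  acc=30, j=7
  acc=38, j=8

Final answer: 38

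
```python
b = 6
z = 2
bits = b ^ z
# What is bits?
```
Trace:
  b=6
  b=6, z=2
  b=6, z=2, bits=4

Final answer: 4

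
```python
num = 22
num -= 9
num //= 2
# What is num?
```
Trace:
  num=22
  num=13
  num=6

Final answer: 6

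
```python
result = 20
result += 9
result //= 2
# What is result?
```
Trace:
  result=20
  result=29
  result=14

Final answer: 14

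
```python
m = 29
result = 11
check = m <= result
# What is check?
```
Trace:
  m=29
  m=29, result=11
  m=29, result=11, check=False

Final answer: False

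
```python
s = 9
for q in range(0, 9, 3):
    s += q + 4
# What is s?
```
Trace:
  s=9
  s=13, q=0
  s=20, q=3
  s=30, q=6

Final answer: 30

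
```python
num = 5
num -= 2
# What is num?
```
Trace:
  num=5
  num=3

Final answer: 3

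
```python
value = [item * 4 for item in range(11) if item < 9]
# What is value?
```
Trace:
  item=0
  item=1
  item=2
  item=3
  item=4
  item=5
  item=6
  item=7
  item=8
  item=9
  item=10
  value=[0, 4, 8, 12, 16, 20, 24, 28, 32]

Final answer: [0, 4, 8, 12, 16, 20, 24, 28, 32]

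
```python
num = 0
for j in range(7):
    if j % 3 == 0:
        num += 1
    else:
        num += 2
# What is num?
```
Trace:
  num=0
  num=1, j=0
  num=3, j=1
  num=5, j=2
  num=6, j=3
  num=8, j=4
  num=10, j=5
  num=11, j=6

Final answer: 11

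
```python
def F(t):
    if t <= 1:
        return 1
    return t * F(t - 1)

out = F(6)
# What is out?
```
Call trace:
F(t=6)
  F(t=5)
    F(t=4)
      F(t=3)
        F(t=2)
          F(t=1)
          -> return 1
        -> return 2
      -> return 6
    -> return 24
  -> return 120
-> return 720

Final answer: 720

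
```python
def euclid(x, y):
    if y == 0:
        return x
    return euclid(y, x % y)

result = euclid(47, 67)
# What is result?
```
Call trace:
euclid(x=47, y=67)
  euclid(x=67, y=47)
    euclid(x=47, y=20)
      euclid(x=20, y=7)
        euclid(x=7, y=6)
          euclid(x=6, y=1)
            euclid(x=1, y=0)
            -> return 1
          -> return 1
        -> return 1
      -> return 1
    -> return 1
  -> return 1
-> return 1

Final answer: 1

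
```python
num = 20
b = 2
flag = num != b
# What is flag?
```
Trace:
  num=20
  num=20, b=2
  num=20, b=2, flag=True

Final answer: True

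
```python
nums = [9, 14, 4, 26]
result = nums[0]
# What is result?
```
Trace:
  nums=[9, 14, 4, 26]
  nums=[9, 14, 4, 26], result=9

Final answer: 9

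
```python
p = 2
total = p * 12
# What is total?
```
Trace:
  p=2
  p=2, total=24

Final answer: 24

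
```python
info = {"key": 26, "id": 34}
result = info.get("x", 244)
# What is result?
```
Trace:
  info={'key': 26, 'id': 34}
  info={'key': 26, 'id': 34}, result=244

Final answer: 244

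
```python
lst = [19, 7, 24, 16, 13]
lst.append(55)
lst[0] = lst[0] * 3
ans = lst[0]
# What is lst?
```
Trace:
  lst=[19, 7, 24, 16, 13]
  lst=[19, 7, 24, 16, 13, 55]
  lst=[57, 7, 24, 16, 13, 55]
  lst=[57, 7, 24, 16, 13, 55], ans=57

Final answer: [57, 7, 24, 16, 13, 55]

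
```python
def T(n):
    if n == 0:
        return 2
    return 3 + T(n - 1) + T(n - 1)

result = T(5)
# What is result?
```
Call trace (a repeated sub-call is expanded the first time; later identical calls just restate its return value):
T(n=5)
  T(n=4)
    T(n=3)
      T(n=2)
        T(n=1)
          T(n=0)
          -> return 2
          T(n=0)
          -> return 2
        -> return 7
        T(n=1) -> return 7  (same call as traced above)
      -> return 17
      T(n=2) -> return 17  (same call as traced above)
    -> return 37
    T(n=3) -> return 37  (same call as traced above)
  -> return 77
  T(n=4) -> return 77  (same call as traced above)
-> return 157

Final answer: 157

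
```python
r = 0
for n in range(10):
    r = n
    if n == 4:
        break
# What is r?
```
Trace:
  r=0
  r=0, n=0
  r=1, n=1
  r=2, n=2
  r=3, n=3
  r=4, n=4

Final answer: 4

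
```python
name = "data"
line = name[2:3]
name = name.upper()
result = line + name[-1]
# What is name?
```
Trace:
  name='data'
  name='data', line='t'
  name='DATA', line='t'
  name='DATA', line='t', result='tA'

Final answer: 'DATA'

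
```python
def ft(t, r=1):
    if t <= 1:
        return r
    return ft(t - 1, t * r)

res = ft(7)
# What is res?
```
Call trace:
ft(t=7, r=1)
  ft(t=6, r=7)
    ft(t=5, r=42)
      ft(t=4, r=210)
        ft(t=3, r=840)
          ft(t=2, r=2520)
            ft(t=1, r=5040)
            -> return 5040
          -> return 5040
        -> return 5040
      -> return 5040
    -> return 5040
  -> return 5040
-> return 5040

Final answer: 5040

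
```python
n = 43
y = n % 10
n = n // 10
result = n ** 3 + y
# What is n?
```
Trace:
  n=43
  n=43, y=3
  n=4, y=3
  n=4, y=3, result=67

Final answer: 4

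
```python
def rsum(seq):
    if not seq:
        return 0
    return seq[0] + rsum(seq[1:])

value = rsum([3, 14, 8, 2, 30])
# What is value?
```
Call trace:
rsum(seq=[3, 14, 8, 2, 30])
  rsum(seq=[14, 8, 2, 30])
    rsum(seq=[8, 2, 30])
      rsum(seq=[2, 30])
        rsum(seq=[30])
          rsum(seq=[])
          -> return 0
        -> return 30
      -> return 32
    -> return 40
  -> return 54
-> return 57

Final answer: 57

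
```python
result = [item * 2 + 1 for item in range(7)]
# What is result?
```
Trace:
  item=0
  item=1
  item=2
  item=3
  item=4
  item=5
  item=6
  result=[1, 3, 5, 7, 9, 11, 13]

Final answer: [1, 3, 5, 7, 9, 11, 13]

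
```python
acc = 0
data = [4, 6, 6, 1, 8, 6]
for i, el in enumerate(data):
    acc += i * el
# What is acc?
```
Trace:
  acc=0
  acc=0, i=0, el=4
  acc=6, i=1, el=6
  acc=18, i=2, el=6
  acc=21, i=3, el=1
  acc=53, i=4, el=8
  acc=83, i=5, el=6

Final answer: 83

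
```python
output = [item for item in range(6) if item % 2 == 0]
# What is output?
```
Trace:
  item=0
  item=1
  item=2
  item=3
  item=4
  item=5
  output=[0, 2, 4]

Final answer: [0, 2, 4]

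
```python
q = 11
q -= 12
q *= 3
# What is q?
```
Trace:
  q=11
  q=-1
  q=-3

Final answer: -3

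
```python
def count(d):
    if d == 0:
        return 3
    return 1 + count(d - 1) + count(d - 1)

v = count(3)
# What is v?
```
Call trace (a repeated sub-call is expanded the first time; later identical calls just restate its return value):
count(d=3)
  count(d=2)
    count(d=1)
      count(d=0)
      -> return 3
      count(d=0)
      -> return 3
    -> return 7
    count(d=1) -> return 7  (same call as traced above)
  -> return 15
  count(d=2) -> return 15  (same call as traced above)
-> return 31

Final answer: 31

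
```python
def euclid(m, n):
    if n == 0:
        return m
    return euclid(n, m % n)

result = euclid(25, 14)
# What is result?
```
Call trace:
euclid(m=25, n=14)
  euclid(m=14, n=11)
    euclid(m=11, n=3)
      euclid(m=3, n=2)
        euclid(m=2, n=1)
          euclid(m=1, n=0)
          -> return 1
        -> return 1
      -> return 1
    -> return 1
  -> return 1
-> return 1

Final answer: 1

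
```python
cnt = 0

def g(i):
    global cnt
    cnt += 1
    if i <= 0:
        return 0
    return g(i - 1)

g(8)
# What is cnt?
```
Call trace:
g(i=8)
  g(i=7)
    g(i=6)
      g(i=5)
        g(i=4)
          g(i=3)
            g(i=2)
              g(i=1)
                g(i=0)
                -> return 0
              -> return 0
            -> return 0
          -> return 0
        -> return 0
      -> return 0
    -> return 0
  -> return 0
-> return 0

cnt is incremented once per call. g is entered once for each i = 8, 7, 6, 5, 4, 3, 2, 1, 0 (the i <= 0 call returns without recursing), i.e. 8 + 1 calls.
cnt = 9

Final answer: 9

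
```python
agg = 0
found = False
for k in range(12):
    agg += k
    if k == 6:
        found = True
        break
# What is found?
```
Trace:
  agg=0
  agg=0, found=False
  agg=0, found=False, k=0
  agg=1, found=False, k=1
  agg=3, found=False, k=2
  agg=6, found=False, k=3
  agg=10, found=False, k=4
  agg=15, found=False, k=5
  agg=21, found=True, k=6

Final answer: True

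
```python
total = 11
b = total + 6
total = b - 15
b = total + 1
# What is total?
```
Trace:
  total=11
  total=11, b=17
  total=2, b=17
  total=2, b=3

Final answer: 2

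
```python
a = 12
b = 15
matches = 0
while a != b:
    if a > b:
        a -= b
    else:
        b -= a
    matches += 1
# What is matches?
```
Trace:
  a=12
  a=12, b=15
  a=12, b=15, matches=0
  a=12, b=3, matches=1
  a=9, b=3, matches=2
  a=6, b=3, matches=3
  a=3, b=3, matches=4

Final answer: 4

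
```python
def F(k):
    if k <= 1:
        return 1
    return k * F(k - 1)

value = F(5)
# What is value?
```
Call trace:
F(k=5)
  F(k=4)
    F(k=3)
      F(k=2)
        F(k=1)
        -> return 1
      -> return 2
    -> return 6
  -> return 24
-> return 120

Final answer: 120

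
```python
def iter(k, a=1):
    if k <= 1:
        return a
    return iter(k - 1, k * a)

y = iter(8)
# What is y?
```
Call trace:
iter(k=8, a=1)
  iter(k=7, a=8)
    iter(k=6, a=56)
      iter(k=5, a=336)
        iter(k=4, a=1680)
          iter(k=3, a=6720)
            iter(k=2, a=20160)
              iter(k=1, a=40320)
              -> return 40320
            -> return 40320
          -> return 40320
        -> return 40320
      -> return 40320
    -> return 40320
  -> return 40320
-> return 40320

Final answer: 40320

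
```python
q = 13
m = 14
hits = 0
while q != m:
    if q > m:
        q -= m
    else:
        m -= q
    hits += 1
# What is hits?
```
Trace:
  q=13
  q=13, m=14
  q=13, m=14, hits=0
  q=13, m=1, hits=1
  q=12, m=1, hits=2
  q=11, m=1, hits=3
  q=10, m=1, hits=4
  q=9, m=1, hits=5
  q=8, m=1, hits=6
  q=7, m=1, hits=7
  q=6, m=1, hits=8
  q=5, m=1, hits=9
  q=4, m=1, hits=10
  q=3, m=1, hits=11
  q=2, m=1, hits=12
  q=1, m=1, hits=13

Final answer: 13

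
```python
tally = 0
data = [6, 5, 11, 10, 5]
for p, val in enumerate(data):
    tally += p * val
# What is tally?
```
Trace:
  tally=0
  tally=0, p=0, val=6
  tally=5, p=1, val=5
  tally=27, p=2, val=11
  tally=57, p=3, val=10
  tally=77, p=4, val=5

Final answer: 77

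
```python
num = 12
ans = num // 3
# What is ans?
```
Trace:
  num=12
  num=12, ans=4

Final answer: 4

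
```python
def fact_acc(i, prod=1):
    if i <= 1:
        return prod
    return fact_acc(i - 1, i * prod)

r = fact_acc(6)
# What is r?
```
Call trace:
fact_acc(i=6, prod=1)
  fact_acc(i=5, prod=6)
    fact_acc(i=4, prod=30)
      fact_acc(i=3, prod=120)
        fact_acc(i=2, prod=360)
          fact_acc(i=1, prod=720)
          -> return 720
        -> return 720
      -> return 720
    -> return 720
  -> return 720
-> return 720

Final answer: 720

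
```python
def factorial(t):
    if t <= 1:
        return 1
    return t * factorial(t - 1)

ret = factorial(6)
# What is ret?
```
Call trace:
factorial(t=6)
  factorial(t=5)
    factorial(t=4)
      factorial(t=3)
        factorial(t=2)
          factorial(t=1)
          -> return 1
        -> return 2
      -> return 6
    -> return 24
  -> return 120
-> return 720

Final answer: 720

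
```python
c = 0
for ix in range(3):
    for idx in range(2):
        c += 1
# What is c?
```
Trace:
  c=0
  c=1, ix=0, idx=0
  c=2, ix=0, idx=1
  c=3, ix=1, idx=0
  c=4, ix=1, idx=1
  c=5, ix=2, idx=0
  c=6, ix=2, idx=1

Final answer: 6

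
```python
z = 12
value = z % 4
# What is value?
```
Trace:
  z=12
  z=12, value=0

Final answer: 0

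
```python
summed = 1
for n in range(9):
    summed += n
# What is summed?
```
Trace:
  summed=1
  summed=1, n=0
  summed=2, n=1
  summed=4, n=2
  summed=7, n=3
  summed=11, n=4
  summed=16, n=5
  summed=22, n=6
  summed=29, n=7
  summed=37, n=8

Final answer: 37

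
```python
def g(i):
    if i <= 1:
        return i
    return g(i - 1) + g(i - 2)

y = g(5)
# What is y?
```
Call trace (a repeated sub-call is expanded the first time; later identical calls just restate its return value):
g(i=5)
  g(i=4)
    g(i=3)
      g(i=2)
        g(i=1)
        -> return 1
        g(i=0)
        -> return 0
      -> return 1
      g(i=1)
      -> return 1
    -> return 2
    g(i=2) -> return 1  (same call as traced above)
  -> return 3
  g(i=3) -> return 2  (same call as traced above)
-> return 5

Final answer: 5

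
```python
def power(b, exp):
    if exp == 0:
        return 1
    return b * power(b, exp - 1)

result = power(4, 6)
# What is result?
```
Call trace:
power(b=4, exp=6)
  power(b=4, exp=5)
    power(b=4, exp=4)
      power(b=4, exp=3)
        power(b=4, exp=2)
          power(b=4, exp=1)
            power(b=4, exp=0)
            -> return 1
          -> return 4
        -> return 16
      -> return 64
    -> return 256
  -> return 1024
-> return 4096

Final answer: 4096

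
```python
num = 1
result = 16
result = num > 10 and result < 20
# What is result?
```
Trace:
  num=1
  num=1, result=16
  num=1, result=False

Final answer: False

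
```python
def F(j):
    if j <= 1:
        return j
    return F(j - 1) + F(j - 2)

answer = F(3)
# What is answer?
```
Call trace:
F(j=3)
  F(j=2)
    F(j=1)
    -> return 1
    F(j=0)
    -> return 0
  -> return 1
  F(j=1)
  -> return 1
-> return 2

Final answer: 2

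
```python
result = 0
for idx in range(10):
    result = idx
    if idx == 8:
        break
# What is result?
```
Trace:
  result=0
  result=0, idx=0
  result=1, idx=1
  result=2, idx=2
  result=3, idx=3
  result=4, idx=4
  result=5, idx=5
  result=6, idx=6
  result=7, idx=7
  result=8, idx=8

Final answer: 8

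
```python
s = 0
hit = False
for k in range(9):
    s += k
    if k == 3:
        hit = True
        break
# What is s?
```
Trace:
  s=0
  s=0, hit=False
  s=0, hit=False, k=0
  s=1, hit=False, k=1
  s=3, hit=False, k=2
  s=6, hit=True, k=3

Final answer: 6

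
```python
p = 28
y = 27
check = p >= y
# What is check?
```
Trace:
  p=28
  p=28, y=27
  p=28, y=27, check=True

Final answer: True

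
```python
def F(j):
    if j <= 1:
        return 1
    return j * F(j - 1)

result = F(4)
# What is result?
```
Call trace:
F(j=4)
  F(j=3)
    F(j=2)
      F(j=1)
      -> return 1
    -> return 2
  -> return 6
-> return 24

Final answer: 24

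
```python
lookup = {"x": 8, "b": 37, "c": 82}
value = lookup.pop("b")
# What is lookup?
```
Trace:
  lookup={'x': 8, 'b': 37, 'c': 82}
  lookup={'x': 8, 'c': 82}, value=37

Final answer: {'x': 8, 'c': 82}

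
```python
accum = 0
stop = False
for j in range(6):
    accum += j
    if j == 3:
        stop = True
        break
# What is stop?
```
Trace:
  accum=0
  accum=0, stop=False
  accum=0, stop=False, j=0
  accum=1, stop=False, j=1
  accum=3, stop=False, j=2
  accum=6, stop=True, j=3

Final answer: True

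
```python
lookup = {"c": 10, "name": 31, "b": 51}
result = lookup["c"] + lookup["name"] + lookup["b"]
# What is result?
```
Trace:
  lookup={'c': 10, 'name': 31, 'b': 51}
  lookup={'c': 10, 'name': 31, 'b': 51}, result=92

Final answer: 92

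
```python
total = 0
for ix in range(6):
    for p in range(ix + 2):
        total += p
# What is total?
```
Trace:
  total=0
  total=0, ix=0, p=0
  total=1, ix=0, p=1
  total=1, ix=1, p=0
  total=2, ix=1, p=1
  total=4, ix=1, p=2
  total=4, ix=2, p=0
  total=5, ix=2, p=1
  total=7, ix=2, p=2
  total=10, ix=2, p=3
  total=10, ix=3, p=0
  total=11, ix=3, p=1
  total=13, ix=3, p=2
  total=16, ix=3, p=3
  total=20, ix=3, p=4
  total=20, ix=4, p=0
  total=21, ix=4, p=1
  total=23, ix=4, p=2
  total=26, ix=4, p=3
  total=30, ix=4, p=4
  total=35, ix=4, p=5
  total=35, ix=5, p=0
  total=36, ix=5, p=1
  total=38, ix=5, p=2
  total=41, ix=5, p=3
  total=45, ix=5, p=4
  total=50, ix=5, p=5
  total=56, ix=5, p=6

Final answer: 56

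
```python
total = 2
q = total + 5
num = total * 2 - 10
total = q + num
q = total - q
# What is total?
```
Trace:
  total=2
  total=2, q=7
  total=2, q=7, num=-6
  total=1, q=7, num=-6
  total=1, q=-6, num=-6

Final answer: 1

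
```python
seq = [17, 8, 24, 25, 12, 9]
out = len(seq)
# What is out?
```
Trace:
  seq=[17, 8, 24, 25, 12, 9]
  seq=[17, 8, 24, 25, 12, 9], out=6

Final answer: 6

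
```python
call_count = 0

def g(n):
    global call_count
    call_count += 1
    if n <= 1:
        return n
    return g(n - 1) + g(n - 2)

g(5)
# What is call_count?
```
Call trace (a repeated sub-call is expanded the first time; later identical calls just restate its return value):
g(n=5)
  g(n=4)
    g(n=3)
      g(n=2)
        g(n=1)
        -> return 1
        g(n=0)
        -> return 0
      -> return 1
      g(n=1)
      -> return 1
    -> return 2
    g(n=2) -> return 1  (same call as traced above)
  -> return 3
  g(n=3) -> return 2  (same call as traced above)
-> return 5

call_count is incremented once per call, so count the calls in each subtree. Let C(n) = number of calls made by g(n).
C(0) = C(1) = 1 (base case, no recursion); C(n) = 1 + C(n - 1) + C(n - 2) otherwise.
C(2) = 1 + C(1) + C(0) = 1 + 1 + 1 = 3
C(3) = 1 + C(2) + C(1) = 1 + 3 + 1 = 5
C(4) = 1 + C(3) + C(2) = 1 + 5 + 3 = 9
C(5) = 1 + C(4) + C(3) = 1 + 9 + 5 = 15
call_count = C(5) = 15

Final answer: 15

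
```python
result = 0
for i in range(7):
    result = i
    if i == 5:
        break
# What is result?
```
Trace:
  result=0
  result=0, i=0
  result=1, i=1
  result=2, i=2
  result=3, i=3
  result=4, i=4
  result=5, i=5

Final answer: 5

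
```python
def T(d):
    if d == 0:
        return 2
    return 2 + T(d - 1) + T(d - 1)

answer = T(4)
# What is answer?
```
Call trace (a repeated sub-call is expanded the first time; later identical calls just restate its return value):
T(d=4)
  T(d=3)
    T(d=2)
      T(d=1)
        T(d=0)
        -> return 2
        T(d=0)
        -> return 2
      -> return 6
      T(d=1) -> return 6  (same call as traced above)
    -> return 14
    T(d=2) -> return 14  (same call as traced above)
  -> return 30
  T(d=3) -> return 30  (same call as traced above)
-> return 62

Final answer: 62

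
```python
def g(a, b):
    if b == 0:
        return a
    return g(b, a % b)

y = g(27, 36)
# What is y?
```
Call trace:
g(a=27, b=36)
  g(a=36, b=27)
    g(a=27, b=9)
      g(a=9, b=0)
      -> return 9
    -> return 9
  -> return 9
-> return 9

Final answer: 9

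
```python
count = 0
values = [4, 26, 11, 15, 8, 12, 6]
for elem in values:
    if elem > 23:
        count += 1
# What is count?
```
Trace:
  count=0
  count=0, elem=4
  count=1, elem=26
  count=1, elem=11
  count=1, elem=15
  count=1, elem=8
  count=1, elem=12
  count=1, elem=6

Final answer: 1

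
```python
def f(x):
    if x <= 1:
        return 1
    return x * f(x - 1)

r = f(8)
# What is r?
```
Call trace:
f(x=8)
  f(x=7)
    f(x=6)
      f(x=5)
        f(x=4)
          f(x=3)
            f(x=2)
              f(x=1)
              -> return 1
            -> return 2
          -> return 6
        -> return 24
      -> return 120
    -> return 720
  -> return 5040
-> return 40320

Final answer: 40320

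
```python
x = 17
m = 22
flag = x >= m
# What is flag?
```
Trace:
  x=17
  x=17, m=22
  x=17, m=22, flag=False

Final answer: False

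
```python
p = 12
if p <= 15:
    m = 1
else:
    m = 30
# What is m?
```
Trace:
  p=12
  p=12, m=1

Final answer: 1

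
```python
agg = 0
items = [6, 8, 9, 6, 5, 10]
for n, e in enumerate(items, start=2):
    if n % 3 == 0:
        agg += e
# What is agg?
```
Trace:
  agg=0
  agg=0, n=2, e=6
  agg=8, n=3, e=8
  agg=8, n=4, e=9
  agg=8, n=5, e=6
  agg=13, n=6, e=5
  agg=13, n=7, e=10

Final answer: 13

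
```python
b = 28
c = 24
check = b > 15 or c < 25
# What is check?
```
Trace:
  b=28
  b=28, c=24
  b=28, c=24, check=True

Final answer: True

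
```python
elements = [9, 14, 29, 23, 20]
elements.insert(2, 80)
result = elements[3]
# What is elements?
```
Trace:
  elements=[9, 14, 29, 23, 20]
  elements=[9, 14, 80, 29, 23, 20]
  elements=[9, 14, 80, 29, 23, 20], result=29

Final answer: [9, 14, 80, 29, 23, 20]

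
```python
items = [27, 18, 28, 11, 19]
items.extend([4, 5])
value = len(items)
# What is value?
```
Trace:
  items=[27, 18, 28, 11, 19]
  items=[27, 18, 28, 11, 19, 4, 5]
  items=[27, 18, 28, 11, 19, 4, 5], value=7

Final answer: 7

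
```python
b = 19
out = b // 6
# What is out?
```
Trace:
  b=19
  b=19, out=3

Final answer: 3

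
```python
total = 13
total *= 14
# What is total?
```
Trace:
  total=13
  total=182

Final answer: 182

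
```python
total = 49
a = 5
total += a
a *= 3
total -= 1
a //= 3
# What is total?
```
Trace:
  total=49
  total=49, a=5
  total=54, a=5
  total=54, a=15
  total=53, a=15
  total=53, a=5

Final answer: 53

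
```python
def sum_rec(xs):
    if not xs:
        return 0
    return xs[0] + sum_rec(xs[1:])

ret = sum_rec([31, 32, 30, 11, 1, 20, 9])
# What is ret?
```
Call trace:
sum_rec(xs=[31, 32, 30, 11, 1, 20, 9])
  sum_rec(xs=[32, 30, 11, 1, 20, 9])
    sum_rec(xs=[30, 11, 1, 20, 9])
      sum_rec(xs=[11, 1, 20, 9])
        sum_rec(xs=[1, 20, 9])
          sum_rec(xs=[20, 9])
            sum_rec(xs=[9])
              sum_rec(xs=[])
              -> return 0
            -> return 9
          -> return 29
        -> return 30
      -> return 41
    -> return 71
  -> return 103
-> return 134

Final answer: 134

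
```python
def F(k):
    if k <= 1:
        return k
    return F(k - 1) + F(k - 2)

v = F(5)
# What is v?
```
Call trace (a repeated sub-call is expanded the first time; later identical calls just restate its return value):
F(k=5)
  F(k=4)
    F(k=3)
      F(k=2)
        F(k=1)
        -> return 1
        F(k=0)
        -> return 0
      -> return 1
      F(k=1)
      -> return 1
    -> return 2
    F(k=2) -> return 1  (same call as traced above)
  -> return 3
  F(k=3) -> return 2  (same call as traced above)
-> return 5

Final answer: 5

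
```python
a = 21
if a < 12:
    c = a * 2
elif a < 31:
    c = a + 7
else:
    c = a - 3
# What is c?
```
Trace:
  a=21
  a=21, c=28

Final answer: 28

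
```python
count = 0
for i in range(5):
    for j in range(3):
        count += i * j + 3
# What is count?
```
Trace:
  count=0
  count=3, i=0, j=0
  count=6, i=0, j=1
  count=9, i=0, j=2
  count=12, i=1, j=0
  count=16, i=1, j=1
  count=21, i=1, j=2
  count=24, i=2, j=0
  count=29, i=2, j=1
  count=36, i=2, j=2
  count=39, i=3, j=0
  count=45, i=3, j=1
  count=54, i=3, j=2
  count=57, i=4, j=0
  count=64, i=4, j=1
  count=75, i=4, j=2

Final answer: 75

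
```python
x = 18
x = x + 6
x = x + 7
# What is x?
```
Trace:
  x=18
  x=24
  x=31

Final answer: 31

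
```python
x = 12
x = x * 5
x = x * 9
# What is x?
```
Trace:
  x=12
  x=60
  x=540

Final answer: 540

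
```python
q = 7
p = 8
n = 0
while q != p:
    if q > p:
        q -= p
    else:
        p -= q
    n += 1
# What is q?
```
Trace:
  q=7
  q=7, p=8
  q=7, p=8, n=0
  q=7, p=1, n=1
  q=6, p=1, n=2
  q=5, p=1, n=3
  q=4, p=1, n=4
  q=3, p=1, n=5
  q=2, p=1, n=6
  q=1, p=1, n=7

Final answer: 1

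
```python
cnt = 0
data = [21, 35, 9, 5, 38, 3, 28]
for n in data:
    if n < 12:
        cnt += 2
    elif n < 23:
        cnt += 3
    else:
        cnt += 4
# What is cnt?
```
Trace:
  cnt=0
  cnt=3, n=21
  cnt=7, n=35
  cnt=9, n=9
  cnt=11, n=5
  cnt=15, n=38
  cnt=17, n=3
  cnt=21, n=28

Final answer: 21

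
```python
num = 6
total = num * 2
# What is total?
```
Trace:
  num=6
  num=6, total=12

Final answer: 12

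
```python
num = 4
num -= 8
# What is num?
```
Trace:
  num=4
  num=-4

Final answer: -4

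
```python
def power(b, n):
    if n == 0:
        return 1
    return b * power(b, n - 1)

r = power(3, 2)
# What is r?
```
Call trace:
power(b=3, n=2)
  power(b=3, n=1)
    power(b=3, n=0)
    -> return 1
  -> return 3
-> return 9

Final answer: 9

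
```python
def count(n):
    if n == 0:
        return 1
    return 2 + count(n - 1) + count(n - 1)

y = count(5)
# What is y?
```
Call trace (a repeated sub-call is expanded the first time; later identical calls just restate its return value):
count(n=5)
  count(n=4)
    count(n=3)
      count(n=2)
        count(n=1)
          count(n=0)
          -> return 1
          count(n=0)
          -> return 1
        -> return 4
        count(n=1) -> return 4  (same call as traced above)
      -> return 10
      count(n=2) -> return 10  (same call as traced above)
    -> return 22
    count(n=3) -> return 22  (same call as traced above)
  -> return 46
  count(n=4) -> return 46  (same call as traced above)
-> return 94

Final answer: 94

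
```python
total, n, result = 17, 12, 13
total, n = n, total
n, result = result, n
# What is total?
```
Trace:
  total=17, n=12, result=13
  total=12, n=17, result=13
  total=12, n=13, result=17

Final answer: 12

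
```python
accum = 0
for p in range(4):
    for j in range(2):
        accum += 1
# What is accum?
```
Trace:
  accum=0
  accum=1, p=0, j=0
  accum=2, p=0, j=1
  accum=3, p=1, j=0
  accum=4, p=1, j=1
  accum=5, p=2, j=0
  accum=6, p=2, j=1
  accum=7, p=3, j=0
  accum=8, p=3, j=1

Final answer: 8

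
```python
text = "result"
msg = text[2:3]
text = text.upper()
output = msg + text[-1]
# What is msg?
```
Trace:
  text='result'
  text='result', msg='s'
  text='RESULT', msg='s'
  text='RESULT', msg='s', output='sT'

Final answer: 's'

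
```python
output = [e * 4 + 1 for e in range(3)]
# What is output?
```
Trace:
  e=0
  e=1
  e=2
  output=[1, 5, 9]

Final answer: [1, 5, 9]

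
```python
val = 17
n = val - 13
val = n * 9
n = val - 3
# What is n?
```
Trace:
  val=17
  val=17, n=4
  val=36, n=4
  val=36, n=33

Final answer: 33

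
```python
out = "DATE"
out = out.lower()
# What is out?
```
Trace:
  out='DATE'
  out='date'

Final answer: 'date'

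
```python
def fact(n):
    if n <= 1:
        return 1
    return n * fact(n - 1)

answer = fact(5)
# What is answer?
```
Call trace:
fact(n=5)
  fact(n=4)
    fact(n=3)
      fact(n=2)
        fact(n=1)
        -> return 1
      -> return 2
    -> return 6
  -> return 24
-> return 120

Final answer: 120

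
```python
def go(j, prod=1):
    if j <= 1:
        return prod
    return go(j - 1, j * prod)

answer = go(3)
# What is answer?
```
Call trace:
go(j=3, prod=1)
  go(j=2, prod=3)
    go(j=1, prod=6)
    -> return 6
  -> return 6
-> return 6

Final answer: 6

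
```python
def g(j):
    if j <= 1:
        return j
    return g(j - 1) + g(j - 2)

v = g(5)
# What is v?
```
Call trace (a repeated sub-call is expanded the first time; later identical calls just restate its return value):
g(j=5)
  g(j=4)
    g(j=3)
      g(j=2)
        g(j=1)
        -> return 1
        g(j=0)
        -> return 0
      -> return 1
      g(j=1)
      -> return 1
    -> return 2
    g(j=2) -> return 1  (same call as traced above)
  -> return 3
  g(j=3) -> return 2  (same call as traced above)
-> return 5

Final answer: 5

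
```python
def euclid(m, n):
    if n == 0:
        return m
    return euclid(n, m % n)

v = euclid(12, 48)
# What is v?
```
Call trace:
euclid(m=12, n=48)
  euclid(m=48, n=12)
    euclid(m=12, n=0)
    -> return 12
  -> return 12
-> return 12

Final answer: 12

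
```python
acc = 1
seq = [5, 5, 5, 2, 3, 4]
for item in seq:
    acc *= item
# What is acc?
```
Trace:
  acc=1
  acc=5, item=5
  acc=25, item=5
  acc=125, item=5
  acc=250, item=2
  acc=750, item=3
  acc=3000, item=4

Final answer: 3000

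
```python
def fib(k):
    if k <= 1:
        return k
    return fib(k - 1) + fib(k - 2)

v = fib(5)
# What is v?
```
Call trace (a repeated sub-call is expanded the first time; later identical calls just restate its return value):
fib(k=5)
  fib(k=4)
    fib(k=3)
      fib(k=2)
        fib(k=1)
        -> return 1
        fib(k=0)
        -> return 0
      -> return 1
      fib(k=1)
      -> return 1
    -> return 2
    fib(k=2) -> return 1  (same call as traced above)
  -> return 3
  fib(k=3) -> return 2  (same call as traced above)
-> return 5

Final answer: 5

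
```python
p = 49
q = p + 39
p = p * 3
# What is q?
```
Trace:
  p=49
  p=49, q=88
  p=147, q=88

Final answer: 88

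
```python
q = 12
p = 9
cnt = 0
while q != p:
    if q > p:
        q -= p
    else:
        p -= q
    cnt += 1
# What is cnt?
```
Trace:
  q=12
  q=12, p=9
  q=12, p=9, cnt=0
  q=3, p=9, cnt=1
  q=3, p=6, cnt=2
  q=3, p=3, cnt=3

Final answer: 3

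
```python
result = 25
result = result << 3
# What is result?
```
Trace:
  result=25
  result=200

Final answer: 200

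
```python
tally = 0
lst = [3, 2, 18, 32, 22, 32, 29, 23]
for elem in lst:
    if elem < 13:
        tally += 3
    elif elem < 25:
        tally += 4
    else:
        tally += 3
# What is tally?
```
Trace:
  tally=0
  tally=3, elem=3
  tally=6, elem=2
  tally=10, elem=18
  tally=13, elem=32
  tally=17, elem=22
  tally=20, elem=32
  tally=23, elem=29
  tally=27, elem=23

Final answer: 27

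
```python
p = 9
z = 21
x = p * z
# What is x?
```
Trace:
  p=9
  p=9, z=21
  p=9, z=21, x=189

Final answer: 189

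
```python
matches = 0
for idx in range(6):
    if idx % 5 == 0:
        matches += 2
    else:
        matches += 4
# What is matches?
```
Trace:
  matches=0
  matches=2, idx=0
  matches=6, idx=1
  matches=10, idx=2
  matches=14, idx=3
  matches=18, idx=4
  matches=20, idx=5

Final answer: 20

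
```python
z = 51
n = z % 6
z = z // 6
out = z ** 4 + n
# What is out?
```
Trace:
  z=51
  z=51, n=3
  z=8, n=3
  z=8, n=3, out=4099

Final answer: 4099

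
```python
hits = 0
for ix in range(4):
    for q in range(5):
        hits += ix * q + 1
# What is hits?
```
Trace:
  hits=0
  hits=1, ix=0, q=0
  hits=2, ix=0, q=1
  hits=3, ix=0, q=2
  hits=4, ix=0, q=3
  hits=5, ix=0, q=4
  hits=6, ix=1, q=0
  hits=8, ix=1, q=1
  hits=11, ix=1, q=2
  hits=15, ix=1, q=3
  hits=20, ix=1, q=4
  hits=21, ix=2, q=0
  hits=24, ix=2, q=1
  hits=29, ix=2, q=2
  hits=36, ix=2, q=3
  hits=45, ix=2, q=4
  hits=46, ix=3, q=0
  hits=50, ix=3, q=1
  hits=57, ix=3, q=2
  hits=67, ix=3, q=3
  hits=80, ix=3, q=4

Final answer: 80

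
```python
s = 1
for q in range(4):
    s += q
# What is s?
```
Trace:
  s=1
  s=1, q=0
  s=2, q=1
  s=4, q=2
  s=7, q=3

Final answer: 7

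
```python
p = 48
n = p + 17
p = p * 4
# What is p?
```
Trace:
  p=48
  p=48, n=65
  p=192, n=65

Final answer: 192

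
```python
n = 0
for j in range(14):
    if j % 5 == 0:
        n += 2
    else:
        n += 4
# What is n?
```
Trace:
  n=0
  n=2, j=0
  n=6, j=1
  n=10, j=2
  n=14, j=3
  n=18, j=4
  n=20, j=5
  n=24, j=6
  n=28, j=7
  n=32, j=8
  n=36, j=9
  n=38, j=10
  n=42, j=11
  n=46, j=12
  n=50, j=13

Final answer: 50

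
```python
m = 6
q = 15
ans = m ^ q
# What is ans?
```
Trace:
  m=6
  m=6, q=15
  m=6, q=15, ans=9

Final answer: 9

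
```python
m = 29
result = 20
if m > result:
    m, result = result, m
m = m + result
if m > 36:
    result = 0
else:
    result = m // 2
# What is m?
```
Trace:
  m=29
  m=29, result=20
  m=20, result=29
  m=49, result=29
  m=49, result=0

Final answer: 49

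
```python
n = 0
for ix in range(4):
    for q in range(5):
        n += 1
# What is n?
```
Trace:
  n=0
  n=1, ix=0, q=0
  n=2, ix=0, q=1
  n=3, ix=0, q=2
  n=4, ix=0, q=3
  n=5, ix=0, q=4
  n=6, ix=1, q=0
  n=7, ix=1, q=1
  n=8, ix=1, q=2
  n=9, ix=1, q=3
  n=10, ix=1, q=4
  n=11, ix=2, q=0
  n=12, ix=2, q=1
  n=13, ix=2, q=2
  n=14, ix=2, q=3
  n=15, ix=2, q=4
  n=16, ix=3, q=0
  n=17, ix=3, q=1
  n=18, ix=3, q=2
  n=19, ix=3, q=3
  n=20, ix=3, q=4

Final answer: 20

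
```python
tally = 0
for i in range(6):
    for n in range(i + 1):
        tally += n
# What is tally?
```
Trace:
  tally=0
  tally=0, i=0, n=0
  tally=0, i=1, n=0
  tally=1, i=1, n=1
  tally=1, i=2, n=0
  tally=2, i=2, n=1
  tally=4, i=2, n=2
  tally=4, i=3, n=0
  tally=5, i=3, n=1
  tally=7, i=3, n=2
  tally=10, i=3, n=3
  tally=10, i=4, n=0
  tally=11, i=4, n=1
  tally=13, i=4, n=2
  tally=16, i=4, n=3
  tally=20, i=4, n=4
  tally=20, i=5, n=0
  tally=21, i=5, n=1
  tally=23, i=5, n=2
  tally=26, i=5, n=3
  tally=30, i=5, n=4
  tally=35, i=5, n=5

Final answer: 35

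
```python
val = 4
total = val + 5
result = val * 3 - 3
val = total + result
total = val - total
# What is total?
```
Trace:
  val=4
  val=4, total=9
  val=4, total=9, result=9
  val=18, total=9, result=9
  val=18, total=9, result=9

Final answer: 9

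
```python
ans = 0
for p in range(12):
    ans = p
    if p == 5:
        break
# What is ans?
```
Trace:
  ans=0
  ans=0, p=0
  ans=1, p=1
  ans=2, p=2
  ans=3, p=3
  ans=4, p=4
  ans=5, p=5

Final answer: 5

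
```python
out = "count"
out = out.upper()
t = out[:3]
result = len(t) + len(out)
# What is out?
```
Trace:
  out='count'
  out='COUNT'
  out='COUNT', t='COU'
  out='COUNT', t='COU', result=8

Final answer: 'COUNT'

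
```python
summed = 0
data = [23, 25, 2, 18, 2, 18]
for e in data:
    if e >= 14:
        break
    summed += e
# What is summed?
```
Trace:
  summed=0
  summed=0, e=23

Final answer: 0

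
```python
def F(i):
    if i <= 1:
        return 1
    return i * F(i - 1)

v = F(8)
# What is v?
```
Call trace:
F(i=8)
  F(i=7)
    F(i=6)
      F(i=5)
        F(i=4)
          F(i=3)
            F(i=2)
              F(i=1)
              -> return 1
            -> return 2
          -> return 6
        -> return 24
      -> return 120
    -> return 720
  -> return 5040
-> return 40320

Final answer: 40320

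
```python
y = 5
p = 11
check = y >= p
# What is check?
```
Trace:
  y=5
  y=5, p=11
  y=5, p=11, check=False

Final answer: False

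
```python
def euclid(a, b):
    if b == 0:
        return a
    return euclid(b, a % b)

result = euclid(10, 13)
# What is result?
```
Call trace:
euclid(a=10, b=13)
  euclid(a=13, b=10)
    euclid(a=10, b=3)
      euclid(a=3, b=1)
        euclid(a=1, b=0)
        -> return 1
      -> return 1
    -> return 1
  -> return 1
-> return 1

Final answer: 1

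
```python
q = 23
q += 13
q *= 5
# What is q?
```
Trace:
  q=23
  q=36
  q=180

Final answer: 180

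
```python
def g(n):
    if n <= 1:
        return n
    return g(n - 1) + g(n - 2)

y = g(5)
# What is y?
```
Call trace (a repeated sub-call is expanded the first time; later identical calls just restate its return value):
g(n=5)
  g(n=4)
    g(n=3)
      g(n=2)
        g(n=1)
        -> return 1
        g(n=0)
        -> return 0
      -> return 1
      g(n=1)
      -> return 1
    -> return 2
    g(n=2) -> return 1  (same call as traced above)
  -> return 3
  g(n=3) -> return 2  (same call as traced above)
-> return 5

Final answer: 5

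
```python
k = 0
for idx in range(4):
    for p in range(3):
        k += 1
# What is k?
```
Trace:
  k=0
  k=1, idx=0, p=0
  k=2, idx=0, p=1
  k=3, idx=0, p=2
  k=4, idx=1, p=0
  k=5, idx=1, p=1
  k=6, idx=1, p=2
  k=7, idx=2, p=0
  k=8, idx=2, p=1
  k=9, idx=2, p=2
  k=10, idx=3, p=0
  k=11, idx=3, p=1
  k=12, idx=3, p=2

Final answer: 12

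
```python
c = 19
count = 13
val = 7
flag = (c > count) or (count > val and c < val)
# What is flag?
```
Trace:
  c=19
  c=19, count=13
  c=19, count=13, val=7
  c=19, count=13, val=7, flag=True

Final answer: True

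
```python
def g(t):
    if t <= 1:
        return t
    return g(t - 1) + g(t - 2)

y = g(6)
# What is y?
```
Call trace (a repeated sub-call is expanded the first time; later identical calls just restate its return value):
g(t=6)
  g(t=5)
    g(t=4)
      g(t=3)
        g(t=2)
          g(t=1)
          -> return 1
          g(t=0)
          -> return 0
        -> return 1
        g(t=1)
        -> return 1
      -> return 2
      g(t=2) -> return 1  (same call as traced above)
    -> return 3
    g(t=3) -> return 2  (same call as traced above)
  -> return 5
  g(t=4) -> return 3  (same call as traced above)
-> return 8

Final answer: 8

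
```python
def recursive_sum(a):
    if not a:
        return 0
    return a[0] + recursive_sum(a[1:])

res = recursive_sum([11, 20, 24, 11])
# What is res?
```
Call trace:
recursive_sum(a=[11, 20, 24, 11])
  recursive_sum(a=[20, 24, 11])
    recursive_sum(a=[24, 11])
      recursive_sum(a=[11])
        recursive_sum(a=[])
        -> return 0
      -> return 11
    -> return 35
  -> return 55
-> return 66

Final answer: 66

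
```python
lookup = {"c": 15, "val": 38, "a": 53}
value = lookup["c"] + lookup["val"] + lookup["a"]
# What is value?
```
Trace:
  lookup={'c': 15, 'val': 38, 'a': 53}
  lookup={'c': 15, 'val': 38, 'a': 53}, value=106

Final answer: 106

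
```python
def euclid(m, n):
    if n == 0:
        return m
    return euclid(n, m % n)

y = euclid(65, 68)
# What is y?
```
Call trace:
euclid(m=65, n=68)
  euclid(m=68, n=65)
    euclid(m=65, n=3)
      euclid(m=3, n=2)
        euclid(m=2, n=1)
          euclid(m=1, n=0)
          -> return 1
        -> return 1
      -> return 1
    -> return 1
  -> return 1
-> return 1

Final answer: 1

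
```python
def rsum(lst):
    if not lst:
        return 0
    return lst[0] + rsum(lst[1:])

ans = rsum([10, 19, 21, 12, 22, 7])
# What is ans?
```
Call trace:
rsum(lst=[10, 19, 21, 12, 22, 7])
  rsum(lst=[19, 21, 12, 22, 7])
    rsum(lst=[21, 12, 22, 7])
      rsum(lst=[12, 22, 7])
        rsum(lst=[22, 7])
          rsum(lst=[7])
            rsum(lst=[])
            -> return 0
          -> return 7
        -> return 29
      -> return 41
    -> return 62
  -> return 81
-> return 91

Final answer: 91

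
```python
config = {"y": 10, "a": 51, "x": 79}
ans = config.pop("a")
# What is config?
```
Trace:
  config={'y': 10, 'a': 51, 'x': 79}
  config={'y': 10, 'x': 79}, ans=51

Final answer: {'y': 10, 'x': 79}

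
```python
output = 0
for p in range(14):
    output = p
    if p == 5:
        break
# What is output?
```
Trace:
  output=0
  output=0, p=0
  output=1, p=1
  output=2, p=2
  output=3, p=3
  output=4, p=4
  output=5, p=5

Final answer: 5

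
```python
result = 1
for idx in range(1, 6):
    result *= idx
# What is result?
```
Trace:
  result=1
  result=1, idx=1
  result=2, idx=2
  result=6, idx=3
  result=24, idx=4
  result=120, idx=5

Final answer: 120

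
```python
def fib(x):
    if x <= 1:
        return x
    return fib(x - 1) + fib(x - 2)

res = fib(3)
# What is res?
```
Call trace:
fib(x=3)
  fib(x=2)
    fib(x=1)
    -> return 1
    fib(x=0)
    -> return 0
  -> return 1
  fib(x=1)
  -> return 1
-> return 2

Final answer: 2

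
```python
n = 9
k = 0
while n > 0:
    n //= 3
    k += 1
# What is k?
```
Trace:
  n=9
  n=9, k=0
  n=3, k=1
  n=1, k=2
  n=0, k=3

Final answer: 3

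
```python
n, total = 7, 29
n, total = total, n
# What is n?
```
Trace:
  n=7, total=29
  n=29, total=7

Final answer: 29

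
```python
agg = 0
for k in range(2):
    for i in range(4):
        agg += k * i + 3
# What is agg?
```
Trace:
  agg=0
  agg=3, k=0, i=0
  agg=6, k=0, i=1
  agg=9, k=0, i=2
  agg=12, k=0, i=3
  agg=15, k=1, i=0
  agg=19, k=1, i=1
  agg=24, k=1, i=2
  agg=30, k=1, i=3

Final answer: 30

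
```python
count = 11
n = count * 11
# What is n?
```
Trace:
  count=11
  count=11, n=121

Final answer: 121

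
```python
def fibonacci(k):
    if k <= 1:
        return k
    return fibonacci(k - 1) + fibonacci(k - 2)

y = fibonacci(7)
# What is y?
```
Call trace (a repeated sub-call is expanded the first time; later identical calls just restate its return value):
fibonacci(k=7)
  fibonacci(k=6)
    fibonacci(k=5)
      fibonacci(k=4)
        fibonacci(k=3)
          fibonacci(k=2)
            fibonacci(k=1)
            -> return 1
            fibonacci(k=0)
            -> return 0
          -> return 1
          fibonacci(k=1)
          -> return 1
        -> return 2
        fibonacci(k=2) -> return 1  (same call as traced above)
      -> return 3
      fibonacci(k=3) -> return 2  (same call as traced above)
    -> return 5
    fibonacci(k=4) -> return 3  (same call as traced above)
  -> return 8
  fibonacci(k=5) -> return 5  (same call as traced above)
-> return 13

Final answer: 13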